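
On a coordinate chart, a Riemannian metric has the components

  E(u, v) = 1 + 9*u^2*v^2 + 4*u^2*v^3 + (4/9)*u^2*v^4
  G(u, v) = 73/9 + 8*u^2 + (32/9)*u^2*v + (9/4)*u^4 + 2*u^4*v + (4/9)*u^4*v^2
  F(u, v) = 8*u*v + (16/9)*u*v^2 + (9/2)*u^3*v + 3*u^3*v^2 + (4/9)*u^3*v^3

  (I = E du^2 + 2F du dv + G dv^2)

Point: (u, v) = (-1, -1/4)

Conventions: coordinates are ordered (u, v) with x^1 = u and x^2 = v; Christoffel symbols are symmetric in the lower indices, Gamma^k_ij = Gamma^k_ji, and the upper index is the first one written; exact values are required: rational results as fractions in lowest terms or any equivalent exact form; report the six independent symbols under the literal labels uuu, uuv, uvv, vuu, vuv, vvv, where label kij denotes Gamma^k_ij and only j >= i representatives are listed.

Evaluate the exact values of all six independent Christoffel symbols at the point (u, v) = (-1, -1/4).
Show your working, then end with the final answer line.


E = 865/576, F = 17/6, G = 17 at the point
E_u = -289/288, E_v = -34/9, F_u = -85/18, F_v = -367/36, G_u = -64/3, G_v = 16/3
EG - F^2 = 10081/576;  g^inv = (576/10081) * [[17, -17/6], [-17/6, 865/576]]
first-kind symbols [ij,l] = (1/2)(d_i g_jl + d_j g_il - d_l g_ij): [uu,u] = E_u/2 = -289/576, [uu,v] = F_u - E_v/2 = -17/6, [uv,u] = E_v/2 = -17/9, [uv,v] = G_u/2 = -32/3, [vv,u] = F_v - G_u/2 = 17/36, [vv,v] = G_v/2 = 8/3
Gamma^u_ij = (G*[ij,u] - F*[ij,v])/(EG - F^2), Gamma^v_ij = (E*[ij,v] - F*[ij,u])/(EG - F^2)

Answer: Gamma_uuu = -17/593, Gamma_uuv = -64/593, Gamma_uvv = 16/593, Gamma_vuu = -96/593, Gamma_vuv = -6144/10081, Gamma_vvv = 1536/10081


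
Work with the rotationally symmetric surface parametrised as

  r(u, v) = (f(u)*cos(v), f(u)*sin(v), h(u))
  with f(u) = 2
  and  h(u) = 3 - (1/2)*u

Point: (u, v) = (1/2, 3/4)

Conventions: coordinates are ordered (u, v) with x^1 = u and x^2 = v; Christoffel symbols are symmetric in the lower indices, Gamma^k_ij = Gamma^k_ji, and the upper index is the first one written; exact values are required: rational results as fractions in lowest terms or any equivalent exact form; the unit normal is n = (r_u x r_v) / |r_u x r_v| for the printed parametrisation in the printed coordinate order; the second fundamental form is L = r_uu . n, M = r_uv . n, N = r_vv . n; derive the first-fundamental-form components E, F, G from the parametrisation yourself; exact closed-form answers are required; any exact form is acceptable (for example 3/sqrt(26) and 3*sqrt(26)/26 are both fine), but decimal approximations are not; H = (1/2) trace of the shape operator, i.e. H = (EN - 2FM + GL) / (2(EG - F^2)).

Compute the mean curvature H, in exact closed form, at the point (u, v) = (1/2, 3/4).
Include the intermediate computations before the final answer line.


f = 2, f' = 0, f'' = 0, h' = -1/2, h'' = 0
E = 1/4, F = 0, G = 4; answer radicand W^2 = 1/4
unnormalised second-form numerators: l = 0, m = 0, n = -1; L = l/sqrt(1/4), and similarly M = m/sqrt(W^2), N = n/sqrt(W^2)
H = (E*n - 2*F*m + G*l) / (2*(EG - F^2)*sqrt(W^2)); E*n - 2*F*m + G*l = -1/4, EG - F^2 = 1, so H = (-1/8)/sqrt(1/4)

Answer: H = -1/4


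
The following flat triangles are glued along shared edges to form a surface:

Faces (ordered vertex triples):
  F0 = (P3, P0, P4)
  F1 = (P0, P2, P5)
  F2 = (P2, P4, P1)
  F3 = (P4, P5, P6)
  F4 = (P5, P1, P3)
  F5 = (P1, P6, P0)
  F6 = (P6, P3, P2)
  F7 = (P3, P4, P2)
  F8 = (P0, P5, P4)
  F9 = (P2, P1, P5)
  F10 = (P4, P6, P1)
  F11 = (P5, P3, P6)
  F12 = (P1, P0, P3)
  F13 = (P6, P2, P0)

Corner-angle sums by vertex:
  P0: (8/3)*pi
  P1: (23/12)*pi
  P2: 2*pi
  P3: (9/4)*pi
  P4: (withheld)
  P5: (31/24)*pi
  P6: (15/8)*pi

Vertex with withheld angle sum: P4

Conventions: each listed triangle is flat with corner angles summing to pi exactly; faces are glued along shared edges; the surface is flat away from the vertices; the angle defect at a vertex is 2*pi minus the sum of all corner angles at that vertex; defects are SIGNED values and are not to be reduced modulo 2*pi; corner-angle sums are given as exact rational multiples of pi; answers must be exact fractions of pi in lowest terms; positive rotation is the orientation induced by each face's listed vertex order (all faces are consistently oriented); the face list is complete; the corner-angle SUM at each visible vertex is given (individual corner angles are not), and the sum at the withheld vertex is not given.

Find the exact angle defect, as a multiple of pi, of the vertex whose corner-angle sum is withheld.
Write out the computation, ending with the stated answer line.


V = 7, E = 21, F = 14; chi = V - E + F = 0
Gauss-Bonnet: total defect = 2*pi*chi = 0; visible defects sum to 0

Answer: defect(P4) = 0


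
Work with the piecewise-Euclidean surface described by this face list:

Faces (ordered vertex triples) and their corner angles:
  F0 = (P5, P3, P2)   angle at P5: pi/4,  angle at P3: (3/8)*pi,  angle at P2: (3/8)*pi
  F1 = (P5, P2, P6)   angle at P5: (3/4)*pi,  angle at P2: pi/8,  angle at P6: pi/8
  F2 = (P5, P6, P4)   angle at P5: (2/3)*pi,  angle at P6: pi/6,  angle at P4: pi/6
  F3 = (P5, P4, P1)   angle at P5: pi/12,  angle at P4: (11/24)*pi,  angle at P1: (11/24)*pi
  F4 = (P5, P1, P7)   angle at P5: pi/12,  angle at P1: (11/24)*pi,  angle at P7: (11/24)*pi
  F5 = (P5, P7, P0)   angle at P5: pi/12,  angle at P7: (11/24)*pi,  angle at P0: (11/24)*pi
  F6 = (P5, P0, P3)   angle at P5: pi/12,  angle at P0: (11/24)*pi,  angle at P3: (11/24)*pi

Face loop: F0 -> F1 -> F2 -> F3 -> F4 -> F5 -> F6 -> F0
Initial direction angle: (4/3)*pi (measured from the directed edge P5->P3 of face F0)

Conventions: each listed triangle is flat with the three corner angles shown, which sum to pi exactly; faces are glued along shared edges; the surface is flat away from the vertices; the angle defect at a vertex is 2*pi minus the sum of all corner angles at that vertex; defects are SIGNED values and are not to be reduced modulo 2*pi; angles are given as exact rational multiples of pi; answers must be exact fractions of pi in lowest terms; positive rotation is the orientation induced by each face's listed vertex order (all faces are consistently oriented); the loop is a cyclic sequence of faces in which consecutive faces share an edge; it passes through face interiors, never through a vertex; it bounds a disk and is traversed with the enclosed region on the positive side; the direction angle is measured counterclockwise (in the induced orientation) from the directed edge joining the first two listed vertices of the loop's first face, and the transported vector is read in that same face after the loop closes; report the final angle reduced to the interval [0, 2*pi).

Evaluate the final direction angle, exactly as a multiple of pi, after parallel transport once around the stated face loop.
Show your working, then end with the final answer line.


enclosed vertex P5: corner angles sum to 2*pi, defect = 2*pi - 2*pi = 0
transport around the loop rotates by the sum of enclosed defects; add to the initial angle mod 2*pi
final angle = (4/3)*pi + 0 = (4/3)*pi (mod 2*pi)

Answer: final direction angle = (4/3)*pi


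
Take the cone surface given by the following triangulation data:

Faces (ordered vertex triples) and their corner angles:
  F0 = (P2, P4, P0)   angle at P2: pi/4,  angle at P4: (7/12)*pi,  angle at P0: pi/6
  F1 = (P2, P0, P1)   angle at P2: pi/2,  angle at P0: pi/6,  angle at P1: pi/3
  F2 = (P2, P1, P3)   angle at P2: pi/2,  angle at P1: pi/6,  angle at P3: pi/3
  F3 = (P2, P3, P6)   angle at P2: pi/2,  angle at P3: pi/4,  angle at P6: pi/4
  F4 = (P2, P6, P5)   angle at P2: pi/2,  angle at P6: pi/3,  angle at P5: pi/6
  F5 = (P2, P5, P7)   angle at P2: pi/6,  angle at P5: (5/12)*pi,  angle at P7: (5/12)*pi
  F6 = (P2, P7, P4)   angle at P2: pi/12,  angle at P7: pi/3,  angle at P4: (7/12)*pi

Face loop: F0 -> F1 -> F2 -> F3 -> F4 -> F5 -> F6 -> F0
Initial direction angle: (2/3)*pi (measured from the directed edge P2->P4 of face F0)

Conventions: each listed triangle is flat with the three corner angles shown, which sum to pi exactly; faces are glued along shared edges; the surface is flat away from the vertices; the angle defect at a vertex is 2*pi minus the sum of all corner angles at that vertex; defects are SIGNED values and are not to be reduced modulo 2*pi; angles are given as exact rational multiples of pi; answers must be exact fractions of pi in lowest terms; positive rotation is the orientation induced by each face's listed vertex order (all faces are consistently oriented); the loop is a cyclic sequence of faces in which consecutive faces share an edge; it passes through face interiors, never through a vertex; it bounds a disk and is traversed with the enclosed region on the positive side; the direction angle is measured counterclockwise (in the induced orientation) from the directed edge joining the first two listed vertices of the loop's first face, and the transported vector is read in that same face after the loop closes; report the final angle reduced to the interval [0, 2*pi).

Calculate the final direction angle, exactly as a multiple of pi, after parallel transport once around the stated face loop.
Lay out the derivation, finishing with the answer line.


enclosed vertex P2: corner angles sum to (5/2)*pi, defect = 2*pi - (5/2)*pi = -pi/2
summing the enclosed defects onto the initial angle, mod 2*pi in the induced orientation:
final angle = (2/3)*pi - pi/2 = pi/6 (mod 2*pi)

Answer: final direction angle = pi/6


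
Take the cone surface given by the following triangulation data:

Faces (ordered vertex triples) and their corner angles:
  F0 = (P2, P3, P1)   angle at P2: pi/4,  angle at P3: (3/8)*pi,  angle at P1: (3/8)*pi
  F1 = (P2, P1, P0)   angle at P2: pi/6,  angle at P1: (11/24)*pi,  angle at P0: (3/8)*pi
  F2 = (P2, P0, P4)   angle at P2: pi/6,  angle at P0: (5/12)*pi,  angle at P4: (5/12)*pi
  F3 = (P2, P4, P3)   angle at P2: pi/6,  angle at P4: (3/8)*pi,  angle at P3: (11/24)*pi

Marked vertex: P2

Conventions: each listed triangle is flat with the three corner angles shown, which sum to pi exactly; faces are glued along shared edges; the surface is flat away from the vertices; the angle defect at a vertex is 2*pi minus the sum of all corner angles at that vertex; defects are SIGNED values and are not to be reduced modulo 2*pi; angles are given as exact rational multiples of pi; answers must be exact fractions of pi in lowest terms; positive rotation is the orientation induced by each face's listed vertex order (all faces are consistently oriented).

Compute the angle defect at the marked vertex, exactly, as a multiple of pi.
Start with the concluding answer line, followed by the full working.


Answer: defect(P2) = (5/4)*pi

Sum of corner angles at P2: (3/4)*pi
defect = 2*pi - (3/4)*pi


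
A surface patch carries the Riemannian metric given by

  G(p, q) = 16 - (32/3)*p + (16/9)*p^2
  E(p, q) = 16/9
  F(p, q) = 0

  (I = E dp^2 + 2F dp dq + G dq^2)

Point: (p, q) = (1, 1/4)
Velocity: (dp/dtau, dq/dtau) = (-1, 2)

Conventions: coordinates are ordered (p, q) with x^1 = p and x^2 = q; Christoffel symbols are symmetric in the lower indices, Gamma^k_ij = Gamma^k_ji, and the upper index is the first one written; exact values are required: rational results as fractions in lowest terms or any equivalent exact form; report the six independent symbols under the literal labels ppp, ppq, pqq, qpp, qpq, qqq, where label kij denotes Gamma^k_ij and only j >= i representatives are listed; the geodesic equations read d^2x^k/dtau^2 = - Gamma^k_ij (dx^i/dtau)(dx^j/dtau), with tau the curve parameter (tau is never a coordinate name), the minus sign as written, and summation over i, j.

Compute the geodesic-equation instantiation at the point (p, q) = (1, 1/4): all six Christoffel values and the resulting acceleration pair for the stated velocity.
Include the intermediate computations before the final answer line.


E = 16/9, F = 0, G = 64/9 at the point
E_p = 0, E_q = 0, F_p = 0, F_q = 0, G_p = -64/9, G_q = 0
EG - F^2 = 1024/81;  g^inv = (81/1024) * [[64/9, 0], [0, 16/9]]
first-kind symbols [ij,l] = (1/2)(d_i g_jl + d_j g_il - d_l g_ij): [pp,p] = E_p/2 = 0, [pp,q] = F_p - E_q/2 = 0, [pq,p] = E_q/2 = 0, [pq,q] = G_p/2 = -32/9, [qq,p] = F_q - G_p/2 = 32/9, [qq,q] = G_q/2 = 0
Gamma^p_ij = (G*[ij,p] - F*[ij,q])/(EG - F^2), Gamma^q_ij = (E*[ij,q] - F*[ij,p])/(EG - F^2)
Gamma_ppp = 0, Gamma_ppq = 0, Gamma_pqq = 2, Gamma_qpp = 0, Gamma_qpq = -1/2, Gamma_qqq = 0
d^2p/dtau^2 = -(Gamma_ppp*(-1)^2 + 2*Gamma_ppq*(-1)*(2) + Gamma_pqq*(2)^2) = -8
d^2q/dtau^2 = -(Gamma_qpp*(-1)^2 + 2*Gamma_qpq*(-1)*(2) + Gamma_qqq*(2)^2) = -2

Answer: Gamma_ppp = 0, Gamma_ppq = 0, Gamma_pqq = 2, Gamma_qpp = 0, Gamma_qpq = -1/2, Gamma_qqq = 0; accelerations (d^2p/dtau^2, d^2q/dtau^2) = (-8, -2)


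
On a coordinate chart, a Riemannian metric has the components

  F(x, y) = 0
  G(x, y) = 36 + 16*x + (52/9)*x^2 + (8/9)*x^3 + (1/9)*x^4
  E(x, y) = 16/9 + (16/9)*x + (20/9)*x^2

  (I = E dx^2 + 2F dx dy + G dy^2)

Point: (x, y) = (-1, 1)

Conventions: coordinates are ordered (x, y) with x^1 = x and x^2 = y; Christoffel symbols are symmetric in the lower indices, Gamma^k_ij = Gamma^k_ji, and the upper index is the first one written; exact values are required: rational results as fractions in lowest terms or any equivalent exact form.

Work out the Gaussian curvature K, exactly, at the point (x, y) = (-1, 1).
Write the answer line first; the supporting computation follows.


Answer: K = -12/125

E = 20/9, F = 0, G = 25, EG - F^2 = 500/9 at the point
E_x = -8/3, E_y = 0, F_x = 0, F_y = 0, G_x = 20/3, G_y = 0
E_yy = 0, F_xy = 0, G_xx = 68/9
The intrinsic route: Brioschi's K = (det M1 - det M2)/(EG - F^2)^2.
M1 = [[-E_yy/2 + F_xy - G_xx/2, E_x/2, F_x - E_y/2], [F_y - G_x/2, E, F], [G_y/2, F, G]] = [[-34/9, -4/3, 0], [-10/3, 20/9, 0], [0, 0, 25]]; det M1 = -26000/81
M2 = [[0, E_y/2, G_x/2], [E_y/2, E, F], [G_x/2, F, G]] = [[0, 0, 10/3], [0, 20/9, 0], [10/3, 0, 25]]; det M2 = -2000/81
det M1 - det M2 = -8000/27; K = -8000/27 / (500/9)^2 = -12/125


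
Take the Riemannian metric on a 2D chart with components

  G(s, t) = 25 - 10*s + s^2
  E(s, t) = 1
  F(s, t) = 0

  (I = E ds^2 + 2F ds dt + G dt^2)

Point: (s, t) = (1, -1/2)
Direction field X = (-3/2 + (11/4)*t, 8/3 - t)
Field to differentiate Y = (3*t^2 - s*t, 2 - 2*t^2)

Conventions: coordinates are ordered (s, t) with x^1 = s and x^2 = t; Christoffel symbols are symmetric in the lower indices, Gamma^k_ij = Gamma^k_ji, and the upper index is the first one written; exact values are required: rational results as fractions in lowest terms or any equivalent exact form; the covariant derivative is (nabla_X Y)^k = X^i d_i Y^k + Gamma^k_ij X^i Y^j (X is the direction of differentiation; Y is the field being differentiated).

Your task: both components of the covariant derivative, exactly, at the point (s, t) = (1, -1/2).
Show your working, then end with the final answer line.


E = 1, F = 0, G = 16 at the point
E_s = 0, E_t = 0, F_s = 0, F_t = 0, G_s = -8, G_t = 0
EG - F^2 = 16;  g^inv = (1/16) * [[16, 0], [0, 1]]
first-kind symbols [ij,l] = (1/2)(d_i g_jl + d_j g_il - d_l g_ij): [ss,s] = E_s/2 = 0, [ss,t] = F_s - E_t/2 = 0, [st,s] = E_t/2 = 0, [st,t] = G_s/2 = -4, [tt,s] = F_t - G_s/2 = 4, [tt,t] = G_t/2 = 0
Gamma^s_ij = (G*[ij,s] - F*[ij,t])/(EG - F^2), Gamma^t_ij = (E*[ij,t] - F*[ij,s])/(EG - F^2)
Gamma_sss = 0, Gamma_sst = 0, Gamma_stt = 4, Gamma_tss = 0, Gamma_tst = -1/4, Gamma_ttt = 0
X = (-23/8, 19/6), Y = (5/4, 3/2) at the point

Answer: (nabla_X Y)^s = 235/48, (nabla_X Y)^t = 411/64


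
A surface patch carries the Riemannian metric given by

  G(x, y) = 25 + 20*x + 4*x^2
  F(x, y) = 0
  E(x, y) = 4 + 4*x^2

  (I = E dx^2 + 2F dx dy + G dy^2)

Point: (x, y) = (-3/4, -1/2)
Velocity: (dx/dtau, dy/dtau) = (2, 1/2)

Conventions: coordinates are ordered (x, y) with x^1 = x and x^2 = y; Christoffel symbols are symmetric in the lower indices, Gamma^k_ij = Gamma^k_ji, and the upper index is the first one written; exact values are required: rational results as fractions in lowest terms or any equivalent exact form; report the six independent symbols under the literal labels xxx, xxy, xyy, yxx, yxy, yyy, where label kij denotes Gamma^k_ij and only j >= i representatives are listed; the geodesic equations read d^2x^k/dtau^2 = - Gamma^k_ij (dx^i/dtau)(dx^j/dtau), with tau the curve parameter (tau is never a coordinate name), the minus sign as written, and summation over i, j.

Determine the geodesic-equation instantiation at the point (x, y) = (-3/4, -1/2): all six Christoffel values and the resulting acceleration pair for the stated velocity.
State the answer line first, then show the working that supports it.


Answer: Gamma_xxx = -12/25, Gamma_xxy = 0, Gamma_xyy = -28/25, Gamma_yxx = 0, Gamma_yxy = 4/7, Gamma_yyy = 0; accelerations (d^2x/dtau^2, d^2y/dtau^2) = (11/5, -8/7)

E = 25/4, F = 0, G = 49/4 at the point
E_x = -6, E_y = 0, F_x = 0, F_y = 0, G_x = 14, G_y = 0
EG - F^2 = 1225/16;  g^inv = (16/1225) * [[49/4, 0], [0, 25/4]]
first-kind symbols [ij,l] = (1/2)(d_i g_jl + d_j g_il - d_l g_ij): [xx,x] = E_x/2 = -3, [xx,y] = F_x - E_y/2 = 0, [xy,x] = E_y/2 = 0, [xy,y] = G_x/2 = 7, [yy,x] = F_y - G_x/2 = -7, [yy,y] = G_y/2 = 0
Gamma^x_ij = (G*[ij,x] - F*[ij,y])/(EG - F^2), Gamma^y_ij = (E*[ij,y] - F*[ij,x])/(EG - F^2)
Gamma_xxx = -12/25, Gamma_xxy = 0, Gamma_xyy = -28/25, Gamma_yxx = 0, Gamma_yxy = 4/7, Gamma_yyy = 0
d^2x/dtau^2 = -(Gamma_xxx*(2)^2 + 2*Gamma_xxy*(2)*(1/2) + Gamma_xyy*(1/2)^2) = 11/5
d^2y/dtau^2 = -(Gamma_yxx*(2)^2 + 2*Gamma_yxy*(2)*(1/2) + Gamma_yyy*(1/2)^2) = -8/7


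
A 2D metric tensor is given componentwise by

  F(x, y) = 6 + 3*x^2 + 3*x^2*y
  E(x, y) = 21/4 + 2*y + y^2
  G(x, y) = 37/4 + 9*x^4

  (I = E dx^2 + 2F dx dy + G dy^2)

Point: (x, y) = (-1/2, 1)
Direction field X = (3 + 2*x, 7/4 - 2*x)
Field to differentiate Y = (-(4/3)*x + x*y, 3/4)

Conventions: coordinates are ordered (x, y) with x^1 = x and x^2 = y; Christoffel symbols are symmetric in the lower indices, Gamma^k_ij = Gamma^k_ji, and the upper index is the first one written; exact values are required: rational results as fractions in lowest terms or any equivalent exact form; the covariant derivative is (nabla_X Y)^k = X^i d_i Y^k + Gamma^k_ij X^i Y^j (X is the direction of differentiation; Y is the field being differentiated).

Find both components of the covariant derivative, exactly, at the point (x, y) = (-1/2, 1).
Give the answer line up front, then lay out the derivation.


Answer: (nabla_X Y)^x = 156301/37944, (nabla_X Y)^y = -5723/1054

E = 33/4, F = 15/2, G = 157/16 at the point
E_x = 0, E_y = 4, F_x = -6, F_y = 3/4, G_x = -9/2, G_y = 0
EG - F^2 = 1581/64;  g^inv = (64/1581) * [[157/16, -15/2], [-15/2, 33/4]]
first-kind symbols [ij,l] = (1/2)(d_i g_jl + d_j g_il - d_l g_ij): [xx,x] = E_x/2 = 0, [xx,y] = F_x - E_y/2 = -8, [xy,x] = E_y/2 = 2, [xy,y] = G_x/2 = -9/4, [yy,x] = F_y - G_x/2 = 3, [yy,y] = G_y/2 = 0
Gamma^x_ij = (G*[ij,x] - F*[ij,y])/(EG - F^2), Gamma^y_ij = (E*[ij,y] - F*[ij,x])/(EG - F^2)
Gamma_xxx = 1280/527, Gamma_xxy = 2336/1581, Gamma_xyy = 628/527, Gamma_yxx = -1408/527, Gamma_yxy = -716/527, Gamma_yyy = -480/527
X = (2, 11/4), Y = (1/6, 3/4) at the point


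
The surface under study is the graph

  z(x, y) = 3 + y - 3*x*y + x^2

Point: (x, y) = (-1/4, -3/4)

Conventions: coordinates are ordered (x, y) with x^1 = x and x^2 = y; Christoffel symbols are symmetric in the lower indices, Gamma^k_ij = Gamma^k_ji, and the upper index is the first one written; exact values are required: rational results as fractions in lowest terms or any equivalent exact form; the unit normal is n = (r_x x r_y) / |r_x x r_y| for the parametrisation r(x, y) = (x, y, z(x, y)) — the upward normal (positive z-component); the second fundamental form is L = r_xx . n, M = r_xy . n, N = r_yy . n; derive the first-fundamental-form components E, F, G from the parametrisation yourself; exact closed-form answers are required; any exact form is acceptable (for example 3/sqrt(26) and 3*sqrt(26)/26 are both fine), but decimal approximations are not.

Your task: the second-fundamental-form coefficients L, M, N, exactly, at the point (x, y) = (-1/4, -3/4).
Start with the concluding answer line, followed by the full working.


Answer: L = 4*sqrt(114)/57, M = -2*sqrt(114)/19, N = 0

z_x = 7/4, z_y = 7/4, z_xx = 2, z_xy = -3, z_yy = 0
E = 65/16, F = 49/16, G = 65/16; answer radicand W^2 = 57/8
unnormalised second-form numerators: l = 2, m = -3, n = 0; L = l/sqrt(57/8), and similarly M = m/sqrt(W^2), N = n/sqrt(W^2)


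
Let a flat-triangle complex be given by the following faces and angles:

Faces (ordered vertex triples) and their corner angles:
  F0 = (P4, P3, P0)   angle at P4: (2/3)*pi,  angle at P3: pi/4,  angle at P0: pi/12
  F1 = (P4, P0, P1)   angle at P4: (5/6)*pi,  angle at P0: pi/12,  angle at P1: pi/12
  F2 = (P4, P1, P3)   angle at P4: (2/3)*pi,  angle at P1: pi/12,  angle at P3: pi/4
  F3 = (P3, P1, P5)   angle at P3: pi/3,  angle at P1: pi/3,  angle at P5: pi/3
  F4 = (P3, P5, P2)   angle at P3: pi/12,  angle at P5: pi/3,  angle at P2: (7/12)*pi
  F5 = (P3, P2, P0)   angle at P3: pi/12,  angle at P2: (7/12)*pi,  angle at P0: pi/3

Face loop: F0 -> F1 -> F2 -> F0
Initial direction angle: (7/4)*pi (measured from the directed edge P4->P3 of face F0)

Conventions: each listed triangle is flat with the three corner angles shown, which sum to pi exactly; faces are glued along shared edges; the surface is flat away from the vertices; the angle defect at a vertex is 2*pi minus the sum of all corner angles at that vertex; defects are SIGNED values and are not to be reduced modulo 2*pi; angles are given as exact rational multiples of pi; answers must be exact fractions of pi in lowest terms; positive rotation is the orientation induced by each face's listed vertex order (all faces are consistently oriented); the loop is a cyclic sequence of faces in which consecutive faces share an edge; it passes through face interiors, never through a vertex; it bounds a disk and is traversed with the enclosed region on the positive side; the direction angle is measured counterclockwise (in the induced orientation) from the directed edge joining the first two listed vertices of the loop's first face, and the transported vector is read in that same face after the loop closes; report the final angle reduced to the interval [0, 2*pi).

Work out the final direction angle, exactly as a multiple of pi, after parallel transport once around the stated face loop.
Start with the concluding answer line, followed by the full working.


Answer: final direction angle = (19/12)*pi

enclosed vertex P4: corner angles sum to (13/6)*pi, defect = 2*pi - (13/6)*pi = -pi/6
adding the enclosed defects to the starting angle (mod 2*pi, induced orientation) gives the holonomy
final angle = (7/4)*pi - pi/6 = (19/12)*pi (mod 2*pi)


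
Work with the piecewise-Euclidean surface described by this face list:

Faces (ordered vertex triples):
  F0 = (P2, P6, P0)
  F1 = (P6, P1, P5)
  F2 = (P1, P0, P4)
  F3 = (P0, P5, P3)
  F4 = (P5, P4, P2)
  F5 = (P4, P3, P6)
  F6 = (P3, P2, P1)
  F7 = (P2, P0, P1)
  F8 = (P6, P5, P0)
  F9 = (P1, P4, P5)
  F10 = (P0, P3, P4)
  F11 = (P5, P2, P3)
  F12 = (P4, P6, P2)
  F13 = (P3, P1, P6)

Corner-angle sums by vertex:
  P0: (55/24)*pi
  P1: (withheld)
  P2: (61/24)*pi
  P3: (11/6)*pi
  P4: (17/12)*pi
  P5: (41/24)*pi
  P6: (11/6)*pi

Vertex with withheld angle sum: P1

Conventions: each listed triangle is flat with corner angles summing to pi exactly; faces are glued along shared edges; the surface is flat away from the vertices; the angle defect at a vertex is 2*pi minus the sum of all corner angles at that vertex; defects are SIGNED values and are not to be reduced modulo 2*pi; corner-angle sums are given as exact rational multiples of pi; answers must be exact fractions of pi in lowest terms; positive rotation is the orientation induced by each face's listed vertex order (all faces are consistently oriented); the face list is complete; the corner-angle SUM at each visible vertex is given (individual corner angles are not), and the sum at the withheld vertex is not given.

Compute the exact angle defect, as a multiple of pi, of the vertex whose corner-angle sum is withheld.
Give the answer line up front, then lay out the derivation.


Answer: defect(P1) = (-3/8)*pi

V = 7, E = 21, F = 14; chi = V - E + F = 0
Gauss-Bonnet: total defect = 2*pi*chi = 0; visible defects sum to (3/8)*pi


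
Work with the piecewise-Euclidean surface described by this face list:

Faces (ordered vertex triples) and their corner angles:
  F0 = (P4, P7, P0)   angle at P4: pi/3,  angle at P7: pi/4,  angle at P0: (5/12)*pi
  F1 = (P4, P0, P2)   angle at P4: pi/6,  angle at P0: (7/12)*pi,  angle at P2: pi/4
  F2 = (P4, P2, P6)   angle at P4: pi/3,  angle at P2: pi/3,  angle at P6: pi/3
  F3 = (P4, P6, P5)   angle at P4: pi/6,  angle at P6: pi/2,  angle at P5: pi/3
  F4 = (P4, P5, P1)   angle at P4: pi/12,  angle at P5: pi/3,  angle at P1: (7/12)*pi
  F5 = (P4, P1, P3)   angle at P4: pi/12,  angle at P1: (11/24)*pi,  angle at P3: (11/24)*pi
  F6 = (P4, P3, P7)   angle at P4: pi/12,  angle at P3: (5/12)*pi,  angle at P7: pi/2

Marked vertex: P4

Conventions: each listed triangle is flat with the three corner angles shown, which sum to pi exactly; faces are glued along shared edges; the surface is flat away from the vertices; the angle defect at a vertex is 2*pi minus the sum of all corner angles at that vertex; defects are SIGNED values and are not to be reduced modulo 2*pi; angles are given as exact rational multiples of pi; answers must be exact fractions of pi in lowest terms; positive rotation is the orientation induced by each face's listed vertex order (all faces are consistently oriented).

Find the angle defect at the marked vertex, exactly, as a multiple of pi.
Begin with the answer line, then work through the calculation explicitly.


Answer: defect(P4) = (3/4)*pi

Sum of corner angles at P4: (5/4)*pi
defect = 2*pi - (5/4)*pi


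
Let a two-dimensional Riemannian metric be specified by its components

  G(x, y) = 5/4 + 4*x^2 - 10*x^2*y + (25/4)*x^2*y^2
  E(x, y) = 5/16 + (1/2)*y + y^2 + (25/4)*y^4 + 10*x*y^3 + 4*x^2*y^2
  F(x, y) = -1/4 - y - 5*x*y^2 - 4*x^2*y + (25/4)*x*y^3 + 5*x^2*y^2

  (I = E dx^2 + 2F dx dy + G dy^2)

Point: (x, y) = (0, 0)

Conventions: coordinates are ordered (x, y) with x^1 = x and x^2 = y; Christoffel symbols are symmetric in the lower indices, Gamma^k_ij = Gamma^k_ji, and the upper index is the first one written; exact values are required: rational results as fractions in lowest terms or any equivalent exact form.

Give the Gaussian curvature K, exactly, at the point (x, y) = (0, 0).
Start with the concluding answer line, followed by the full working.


Answer: K = -6656/441

E = 5/16, F = -1/4, G = 5/4, EG - F^2 = 21/64 at the point
E_x = 0, E_y = 1/2, F_x = 0, F_y = -1, G_x = 0, G_y = 0
E_yy = 2, F_xy = 0, G_xx = 8
By Brioschi, K is (det M1 - det M2) divided by (EG - F^2) squared.
M1 = [[-E_yy/2 + F_xy - G_xx/2, E_x/2, F_x - E_y/2], [F_y - G_x/2, E, F], [G_y/2, F, G]] = [[-5, 0, -1/4], [-1, 5/16, -1/4], [0, -1/4, 5/4]]; det M1 = -109/64
M2 = [[0, E_y/2, G_x/2], [E_y/2, E, F], [G_x/2, F, G]] = [[0, 1/4, 0], [1/4, 5/16, -1/4], [0, -1/4, 5/4]]; det M2 = -5/64
det M1 - det M2 = -13/8; K = -13/8 / (21/64)^2 = -6656/441


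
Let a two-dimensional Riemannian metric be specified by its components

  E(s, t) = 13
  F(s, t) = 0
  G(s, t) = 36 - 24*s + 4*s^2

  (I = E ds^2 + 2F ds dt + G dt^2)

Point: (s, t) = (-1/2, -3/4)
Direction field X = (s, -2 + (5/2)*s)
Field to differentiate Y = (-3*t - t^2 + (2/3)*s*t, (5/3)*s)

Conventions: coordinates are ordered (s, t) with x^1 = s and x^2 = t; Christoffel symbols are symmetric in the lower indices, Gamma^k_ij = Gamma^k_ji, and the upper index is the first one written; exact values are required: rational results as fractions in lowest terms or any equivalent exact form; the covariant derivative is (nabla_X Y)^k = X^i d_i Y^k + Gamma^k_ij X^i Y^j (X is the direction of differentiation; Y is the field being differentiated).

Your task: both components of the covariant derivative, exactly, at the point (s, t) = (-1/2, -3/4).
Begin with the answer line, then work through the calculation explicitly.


Answer: (nabla_X Y)^s = 73/8, (nabla_X Y)^t = 569/672

E = 13, F = 0, G = 49 at the point
E_s = 0, E_t = 0, F_s = 0, F_t = 0, G_s = -28, G_t = 0
EG - F^2 = 637;  g^inv = (1/637) * [[49, 0], [0, 13]]
first-kind symbols [ij,l] = (1/2)(d_i g_jl + d_j g_il - d_l g_ij): [ss,s] = E_s/2 = 0, [ss,t] = F_s - E_t/2 = 0, [st,s] = E_t/2 = 0, [st,t] = G_s/2 = -14, [tt,s] = F_t - G_s/2 = 14, [tt,t] = G_t/2 = 0
Gamma^s_ij = (G*[ij,s] - F*[ij,t])/(EG - F^2), Gamma^t_ij = (E*[ij,t] - F*[ij,s])/(EG - F^2)
Gamma_sss = 0, Gamma_sst = 0, Gamma_stt = 14/13, Gamma_tss = 0, Gamma_tst = -2/7, Gamma_ttt = 0
X = (-1/2, -13/4), Y = (31/16, -5/6) at the point


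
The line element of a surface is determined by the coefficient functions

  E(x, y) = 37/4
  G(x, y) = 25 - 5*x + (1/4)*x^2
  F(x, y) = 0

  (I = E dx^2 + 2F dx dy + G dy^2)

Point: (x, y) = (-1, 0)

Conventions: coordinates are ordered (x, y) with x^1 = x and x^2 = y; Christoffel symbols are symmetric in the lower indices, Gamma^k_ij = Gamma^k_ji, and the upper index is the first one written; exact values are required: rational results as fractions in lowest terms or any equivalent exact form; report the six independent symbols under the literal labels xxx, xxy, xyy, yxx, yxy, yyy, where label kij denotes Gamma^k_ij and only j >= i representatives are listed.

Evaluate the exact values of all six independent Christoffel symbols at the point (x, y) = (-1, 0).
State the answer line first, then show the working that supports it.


Answer: Gamma_xxx = 0, Gamma_xxy = 0, Gamma_xyy = 11/37, Gamma_yxx = 0, Gamma_yxy = -1/11, Gamma_yyy = 0

E = 37/4, F = 0, G = 121/4 at the point
E_x = 0, E_y = 0, F_x = 0, F_y = 0, G_x = -11/2, G_y = 0
EG - F^2 = 4477/16;  g^inv = (16/4477) * [[121/4, 0], [0, 37/4]]
first-kind symbols [ij,l] = (1/2)(d_i g_jl + d_j g_il - d_l g_ij): [xx,x] = E_x/2 = 0, [xx,y] = F_x - E_y/2 = 0, [xy,x] = E_y/2 = 0, [xy,y] = G_x/2 = -11/4, [yy,x] = F_y - G_x/2 = 11/4, [yy,y] = G_y/2 = 0
Gamma^x_ij = (G*[ij,x] - F*[ij,y])/(EG - F^2), Gamma^y_ij = (E*[ij,y] - F*[ij,x])/(EG - F^2)


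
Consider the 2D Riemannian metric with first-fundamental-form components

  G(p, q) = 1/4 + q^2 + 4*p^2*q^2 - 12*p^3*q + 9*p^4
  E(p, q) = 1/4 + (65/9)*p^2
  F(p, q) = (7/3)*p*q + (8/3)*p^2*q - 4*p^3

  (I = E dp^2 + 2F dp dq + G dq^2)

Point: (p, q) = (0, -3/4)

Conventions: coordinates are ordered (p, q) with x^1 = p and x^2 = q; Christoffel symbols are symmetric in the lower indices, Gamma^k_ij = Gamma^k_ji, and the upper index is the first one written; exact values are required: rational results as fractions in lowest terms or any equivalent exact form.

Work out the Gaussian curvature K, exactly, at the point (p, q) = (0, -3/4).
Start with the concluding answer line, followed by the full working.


Answer: K = -3824/507

E = 1/4, F = 0, G = 13/16, EG - F^2 = 13/64 at the point
E_p = 0, E_q = 0, F_p = -7/4, F_q = 0, G_p = 0, G_q = -3/2
E_qq = 0, F_pq = 7/3, G_pp = 9/2
Brioschi: K = (det M1 - det M2) / (EG - F^2)^2 with the standard first/second-derivative matrices M1, M2.
M1 = [[-E_qq/2 + F_pq - G_pp/2, E_p/2, F_p - E_q/2], [F_q - G_p/2, E, F], [G_q/2, F, G]] = [[1/12, 0, -7/4], [0, 1/4, 0], [-3/4, 0, 13/16]]; det M1 = -239/768
M2 = [[0, E_q/2, G_p/2], [E_q/2, E, F], [G_p/2, F, G]] = [[0, 0, 0], [0, 1/4, 0], [0, 0, 13/16]]; det M2 = 0
det M1 - det M2 = -239/768; K = -239/768 / (13/64)^2 = -3824/507


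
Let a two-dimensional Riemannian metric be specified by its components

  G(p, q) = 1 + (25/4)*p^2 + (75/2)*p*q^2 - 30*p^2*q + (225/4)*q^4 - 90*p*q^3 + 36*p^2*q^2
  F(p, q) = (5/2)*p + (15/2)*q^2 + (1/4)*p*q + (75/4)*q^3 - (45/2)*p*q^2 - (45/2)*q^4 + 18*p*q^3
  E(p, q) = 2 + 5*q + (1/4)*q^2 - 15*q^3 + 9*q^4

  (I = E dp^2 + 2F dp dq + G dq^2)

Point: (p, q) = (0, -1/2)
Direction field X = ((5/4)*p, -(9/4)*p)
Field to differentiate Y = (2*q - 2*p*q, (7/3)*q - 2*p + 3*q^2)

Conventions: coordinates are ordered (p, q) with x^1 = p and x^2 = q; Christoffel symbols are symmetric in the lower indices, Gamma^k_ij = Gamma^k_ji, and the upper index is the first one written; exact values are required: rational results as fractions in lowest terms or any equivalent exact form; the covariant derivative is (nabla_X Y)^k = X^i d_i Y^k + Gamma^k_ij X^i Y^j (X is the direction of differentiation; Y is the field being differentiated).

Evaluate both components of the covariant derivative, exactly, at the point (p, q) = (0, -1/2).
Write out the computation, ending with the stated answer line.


E = 2, F = -15/8, G = 289/64 at the point
E_p = 0, E_q = -11, F_p = -11/2, F_q = 285/16, G_p = 165/8, G_q = -225/8
EG - F^2 = 353/64;  g^inv = (64/353) * [[289/64, 15/8], [15/8, 2]]
first-kind symbols [ij,l] = (1/2)(d_i g_jl + d_j g_il - d_l g_ij): [pp,p] = E_p/2 = 0, [pp,q] = F_p - E_q/2 = 0, [pq,p] = E_q/2 = -11/2, [pq,q] = G_p/2 = 165/16, [qq,p] = F_q - G_p/2 = 15/2, [qq,q] = G_q/2 = -225/16
Gamma^p_ij = (G*[ij,p] - F*[ij,q])/(EG - F^2), Gamma^q_ij = (E*[ij,q] - F*[ij,p])/(EG - F^2)
Gamma_ppp = 0, Gamma_ppq = -352/353, Gamma_pqq = 480/353, Gamma_qpp = 0, Gamma_qpq = 660/353, Gamma_qqq = -900/353
X = (0, 0), Y = (-1, -5/12) at the point

Answer: (nabla_X Y)^p = 0, (nabla_X Y)^q = 0


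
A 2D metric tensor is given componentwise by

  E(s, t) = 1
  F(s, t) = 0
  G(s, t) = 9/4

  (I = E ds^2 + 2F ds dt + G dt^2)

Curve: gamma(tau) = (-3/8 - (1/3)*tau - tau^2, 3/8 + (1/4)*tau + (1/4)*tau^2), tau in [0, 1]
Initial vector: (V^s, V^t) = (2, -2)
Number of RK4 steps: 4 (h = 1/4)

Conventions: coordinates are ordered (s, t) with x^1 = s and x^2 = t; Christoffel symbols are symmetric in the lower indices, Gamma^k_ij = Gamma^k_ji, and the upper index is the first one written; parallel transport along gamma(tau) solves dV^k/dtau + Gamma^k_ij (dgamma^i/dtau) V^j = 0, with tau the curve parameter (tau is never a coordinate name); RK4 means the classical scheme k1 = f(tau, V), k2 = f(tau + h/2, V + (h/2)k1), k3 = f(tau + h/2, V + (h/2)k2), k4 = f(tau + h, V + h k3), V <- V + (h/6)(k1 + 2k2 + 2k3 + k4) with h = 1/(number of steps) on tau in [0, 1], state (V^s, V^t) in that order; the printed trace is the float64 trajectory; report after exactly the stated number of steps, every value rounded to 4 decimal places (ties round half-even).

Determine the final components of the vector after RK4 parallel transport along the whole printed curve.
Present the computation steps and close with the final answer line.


gamma'(tau) = (-1/3 - 2*tau, 1/4 + (1/2)*tau); f(tau, V)^k = -Gamma^k_ij(gamma(tau)) gamma'^i(tau) V^j; h = 1/4; intermediate values shown to 6 dp
curve data and Christoffel symbols at the stage parameters:
  tau = 0.000000: gamma = (-0.375000, 0.375000), gamma' = (-0.333333, 0.250000); Gamma_sss = 0.000000, Gamma_sst = 0.000000, Gamma_stt = 0.000000, Gamma_tss = 0.000000, Gamma_tst = 0.000000, Gamma_ttt = 0.000000
  tau = 0.125000: gamma = (-0.432292, 0.410156), gamma' = (-0.583333, 0.312500); Gamma_sss = 0.000000, Gamma_sst = 0.000000, Gamma_stt = 0.000000, Gamma_tss = 0.000000, Gamma_tst = 0.000000, Gamma_ttt = 0.000000
  tau = 0.250000: gamma = (-0.520833, 0.453125), gamma' = (-0.833333, 0.375000); Gamma_sss = 0.000000, Gamma_sst = 0.000000, Gamma_stt = 0.000000, Gamma_tss = 0.000000, Gamma_tst = 0.000000, Gamma_ttt = 0.000000
  tau = 0.375000: gamma = (-0.640625, 0.503906), gamma' = (-1.083333, 0.437500); Gamma_sss = 0.000000, Gamma_sst = 0.000000, Gamma_stt = 0.000000, Gamma_tss = 0.000000, Gamma_tst = 0.000000, Gamma_ttt = 0.000000
  tau = 0.500000: gamma = (-0.791667, 0.562500), gamma' = (-1.333333, 0.500000); Gamma_sss = 0.000000, Gamma_sst = 0.000000, Gamma_stt = 0.000000, Gamma_tss = 0.000000, Gamma_tst = 0.000000, Gamma_ttt = 0.000000
  tau = 0.625000: gamma = (-0.973958, 0.628906), gamma' = (-1.583333, 0.562500); Gamma_sss = 0.000000, Gamma_sst = 0.000000, Gamma_stt = 0.000000, Gamma_tss = 0.000000, Gamma_tst = 0.000000, Gamma_ttt = 0.000000
  tau = 0.750000: gamma = (-1.187500, 0.703125), gamma' = (-1.833333, 0.625000); Gamma_sss = 0.000000, Gamma_sst = 0.000000, Gamma_stt = 0.000000, Gamma_tss = 0.000000, Gamma_tst = 0.000000, Gamma_ttt = 0.000000
  tau = 0.875000: gamma = (-1.432292, 0.785156), gamma' = (-2.083333, 0.687500); Gamma_sss = 0.000000, Gamma_sst = 0.000000, Gamma_stt = 0.000000, Gamma_tss = 0.000000, Gamma_tst = 0.000000, Gamma_ttt = 0.000000
  tau = 1.000000: gamma = (-1.708333, 0.875000), gamma' = (-2.333333, 0.750000); Gamma_sss = 0.000000, Gamma_sst = 0.000000, Gamma_stt = 0.000000, Gamma_tss = 0.000000, Gamma_tst = 0.000000, Gamma_ttt = 0.000000
step 0: V^s = 2.0000, V^t = -2.0000
step 1: k1 = (0.000000, 0.000000), k2 = (0.000000, 0.000000), k3 = (0.000000, 0.000000), k4 = (0.000000, 0.000000); V <- V + (h/6)(k1 + 2k2 + 2k3 + k4): V^s = 2.0000, V^t = -2.0000
step 2: k1 = (0.000000, 0.000000), k2 = (0.000000, 0.000000), k3 = (0.000000, 0.000000), k4 = (0.000000, 0.000000); V <- V + (h/6)(k1 + 2k2 + 2k3 + k4): V^s = 2.0000, V^t = -2.0000
step 3: k1 = (0.000000, 0.000000), k2 = (0.000000, 0.000000), k3 = (0.000000, 0.000000), k4 = (0.000000, 0.000000); V <- V + (h/6)(k1 + 2k2 + 2k3 + k4): V^s = 2.0000, V^t = -2.0000
step 4: k1 = (0.000000, 0.000000), k2 = (0.000000, 0.000000), k3 = (0.000000, 0.000000), k4 = (0.000000, 0.000000); V <- V + (h/6)(k1 + 2k2 + 2k3 + k4): V^s = 2.0000, V^t = -2.0000

Answer: V^s = 2.0000, V^t = -2.0000


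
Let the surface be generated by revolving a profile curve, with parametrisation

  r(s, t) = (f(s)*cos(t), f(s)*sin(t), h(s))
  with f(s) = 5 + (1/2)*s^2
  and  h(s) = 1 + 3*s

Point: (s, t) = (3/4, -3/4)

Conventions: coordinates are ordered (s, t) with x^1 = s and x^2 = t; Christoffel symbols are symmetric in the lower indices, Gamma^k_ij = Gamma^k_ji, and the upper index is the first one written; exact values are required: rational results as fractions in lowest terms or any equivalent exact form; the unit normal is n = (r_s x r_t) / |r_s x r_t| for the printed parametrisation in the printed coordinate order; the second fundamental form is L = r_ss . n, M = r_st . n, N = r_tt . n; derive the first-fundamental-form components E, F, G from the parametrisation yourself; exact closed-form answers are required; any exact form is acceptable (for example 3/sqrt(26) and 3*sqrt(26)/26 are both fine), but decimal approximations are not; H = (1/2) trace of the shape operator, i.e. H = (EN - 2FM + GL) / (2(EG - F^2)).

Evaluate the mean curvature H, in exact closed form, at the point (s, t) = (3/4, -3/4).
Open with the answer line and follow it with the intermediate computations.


Answer: H = 4384*sqrt(17)/439569

f = 169/32, f' = 3/4, f'' = 1, h' = 3, h'' = 0
E = 153/16, F = 0, G = 28561/1024; answer radicand W^2 = 153/16
unnormalised second-form numerators: l = -3, m = 0, n = 507/32; L = l/sqrt(153/16), and similarly M = m/sqrt(W^2), N = n/sqrt(W^2)
H = (E*n - 2*F*m + G*l) / (2*(EG - F^2)*sqrt(W^2)); E*n - 2*F*m + G*l = 69459/1024, EG - F^2 = 4369833/16384, so H = (1096/8619)/sqrt(153/16)


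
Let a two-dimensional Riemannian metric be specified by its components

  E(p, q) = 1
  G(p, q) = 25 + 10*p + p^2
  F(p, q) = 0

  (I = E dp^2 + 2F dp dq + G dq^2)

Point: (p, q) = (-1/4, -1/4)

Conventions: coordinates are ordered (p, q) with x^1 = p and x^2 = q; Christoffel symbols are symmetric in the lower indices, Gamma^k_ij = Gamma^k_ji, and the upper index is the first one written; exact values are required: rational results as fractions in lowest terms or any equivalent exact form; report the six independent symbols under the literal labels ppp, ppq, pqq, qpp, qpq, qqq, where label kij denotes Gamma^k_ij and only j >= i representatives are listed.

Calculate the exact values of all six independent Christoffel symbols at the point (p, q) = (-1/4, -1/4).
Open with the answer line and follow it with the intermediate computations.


Answer: Gamma_ppp = 0, Gamma_ppq = 0, Gamma_pqq = -19/4, Gamma_qpp = 0, Gamma_qpq = 4/19, Gamma_qqq = 0

E = 1, F = 0, G = 361/16 at the point
E_p = 0, E_q = 0, F_p = 0, F_q = 0, G_p = 19/2, G_q = 0
EG - F^2 = 361/16;  g^inv = (16/361) * [[361/16, 0], [0, 1]]
first-kind symbols [ij,l] = (1/2)(d_i g_jl + d_j g_il - d_l g_ij): [pp,p] = E_p/2 = 0, [pp,q] = F_p - E_q/2 = 0, [pq,p] = E_q/2 = 0, [pq,q] = G_p/2 = 19/4, [qq,p] = F_q - G_p/2 = -19/4, [qq,q] = G_q/2 = 0
Gamma^p_ij = (G*[ij,p] - F*[ij,q])/(EG - F^2), Gamma^q_ij = (E*[ij,q] - F*[ij,p])/(EG - F^2)
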